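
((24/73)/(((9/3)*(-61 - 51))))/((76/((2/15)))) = -1/582540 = -0.00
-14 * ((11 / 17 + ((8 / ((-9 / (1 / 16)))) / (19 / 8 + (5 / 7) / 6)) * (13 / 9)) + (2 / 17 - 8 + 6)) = 3412654 / 192321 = 17.74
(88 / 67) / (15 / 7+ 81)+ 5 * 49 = 4777073 / 19497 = 245.02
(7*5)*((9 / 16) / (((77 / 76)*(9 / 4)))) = 95 / 11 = 8.64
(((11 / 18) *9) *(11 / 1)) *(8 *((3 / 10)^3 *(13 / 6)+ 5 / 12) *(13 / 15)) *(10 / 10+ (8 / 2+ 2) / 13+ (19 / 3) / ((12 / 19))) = 1854909067 / 810000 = 2290.01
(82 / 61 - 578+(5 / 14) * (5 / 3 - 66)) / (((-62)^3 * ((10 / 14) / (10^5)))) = 1920321250 / 5451753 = 352.24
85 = 85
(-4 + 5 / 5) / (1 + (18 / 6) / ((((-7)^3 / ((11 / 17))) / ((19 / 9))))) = -52479 / 17284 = -3.04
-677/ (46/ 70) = -23695/ 23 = -1030.22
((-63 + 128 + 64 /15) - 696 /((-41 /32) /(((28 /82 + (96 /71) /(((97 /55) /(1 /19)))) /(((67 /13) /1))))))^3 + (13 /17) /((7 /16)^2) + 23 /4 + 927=47307545381510804581170727085549262671047783 /35996259178186793703740262462665890500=1314235.05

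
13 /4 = 3.25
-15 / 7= -2.14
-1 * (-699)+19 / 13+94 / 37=703.00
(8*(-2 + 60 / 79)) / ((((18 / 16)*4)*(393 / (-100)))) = 156800 / 279423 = 0.56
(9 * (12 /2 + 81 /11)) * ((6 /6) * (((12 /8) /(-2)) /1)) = -3969 /44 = -90.20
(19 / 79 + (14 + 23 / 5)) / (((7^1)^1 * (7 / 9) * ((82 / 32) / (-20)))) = -4286592 / 158711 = -27.01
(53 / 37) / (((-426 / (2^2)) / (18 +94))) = -11872 / 7881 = -1.51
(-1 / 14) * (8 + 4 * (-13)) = 22 / 7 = 3.14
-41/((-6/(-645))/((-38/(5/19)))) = 636443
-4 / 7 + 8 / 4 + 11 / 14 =2.21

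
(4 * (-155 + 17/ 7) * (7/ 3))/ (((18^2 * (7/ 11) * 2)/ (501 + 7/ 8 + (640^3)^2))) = -19933738585050219655/ 84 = -237306411726788329.23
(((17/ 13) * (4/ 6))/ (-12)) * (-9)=17/ 26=0.65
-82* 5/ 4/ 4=-205/ 8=-25.62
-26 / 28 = -13 / 14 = -0.93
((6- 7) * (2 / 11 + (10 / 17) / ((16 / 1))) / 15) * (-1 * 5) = 109 / 1496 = 0.07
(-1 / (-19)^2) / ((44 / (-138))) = 0.01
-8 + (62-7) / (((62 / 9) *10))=-7.20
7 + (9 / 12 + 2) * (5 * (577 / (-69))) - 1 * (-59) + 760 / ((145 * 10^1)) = -1939279 / 40020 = -48.46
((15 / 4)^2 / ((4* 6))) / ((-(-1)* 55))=15 / 1408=0.01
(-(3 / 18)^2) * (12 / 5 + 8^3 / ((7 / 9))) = -1927 / 105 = -18.35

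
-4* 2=-8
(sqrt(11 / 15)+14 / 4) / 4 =sqrt(165) / 60+7 / 8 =1.09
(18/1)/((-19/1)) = -18/19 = -0.95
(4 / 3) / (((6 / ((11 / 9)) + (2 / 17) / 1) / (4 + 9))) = 2431 / 705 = 3.45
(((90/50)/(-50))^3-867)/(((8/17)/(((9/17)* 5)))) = -121921881561/25000000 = -4876.88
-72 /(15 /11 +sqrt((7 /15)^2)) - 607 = -97597 /151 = -646.34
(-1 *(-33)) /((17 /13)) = 429 /17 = 25.24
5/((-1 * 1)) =-5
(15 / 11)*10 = 150 / 11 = 13.64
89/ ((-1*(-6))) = 89/ 6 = 14.83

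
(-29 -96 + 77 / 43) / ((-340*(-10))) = -2649 / 73100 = -0.04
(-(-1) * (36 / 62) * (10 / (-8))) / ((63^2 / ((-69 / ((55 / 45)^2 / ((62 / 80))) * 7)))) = 621 / 13552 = 0.05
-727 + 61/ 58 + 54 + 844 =9979/ 58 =172.05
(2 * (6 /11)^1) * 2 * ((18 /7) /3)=144 /77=1.87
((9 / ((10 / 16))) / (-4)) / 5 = -18 / 25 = -0.72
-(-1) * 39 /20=39 /20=1.95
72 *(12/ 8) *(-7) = -756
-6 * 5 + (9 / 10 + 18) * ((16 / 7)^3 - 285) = -2543493 / 490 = -5190.80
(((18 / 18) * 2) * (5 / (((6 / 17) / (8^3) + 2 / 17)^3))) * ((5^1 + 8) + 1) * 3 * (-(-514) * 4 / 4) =3558844932292608 / 27318175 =130273890.27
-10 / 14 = -0.71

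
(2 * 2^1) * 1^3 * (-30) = -120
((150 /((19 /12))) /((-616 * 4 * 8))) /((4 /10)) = -1125 /93632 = -0.01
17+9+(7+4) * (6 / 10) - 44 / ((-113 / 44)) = 28099 / 565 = 49.73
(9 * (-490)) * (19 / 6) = -13965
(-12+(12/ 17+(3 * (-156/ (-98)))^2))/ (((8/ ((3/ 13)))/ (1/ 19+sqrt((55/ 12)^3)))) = 352395/ 20163598+2153525 * sqrt(165)/ 8489936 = 3.28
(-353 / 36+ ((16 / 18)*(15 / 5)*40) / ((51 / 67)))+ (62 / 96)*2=161099 / 1224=131.62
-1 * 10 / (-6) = 5 / 3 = 1.67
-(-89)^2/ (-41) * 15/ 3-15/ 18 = 237425/ 246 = 965.14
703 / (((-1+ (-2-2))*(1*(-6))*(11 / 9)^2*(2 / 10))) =18981 / 242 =78.43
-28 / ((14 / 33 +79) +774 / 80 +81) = -36960 / 224531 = -0.16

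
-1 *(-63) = 63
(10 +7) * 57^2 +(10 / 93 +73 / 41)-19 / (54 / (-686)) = 1903778759 / 34317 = 55476.26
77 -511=-434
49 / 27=1.81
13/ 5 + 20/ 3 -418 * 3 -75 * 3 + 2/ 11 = -242476/ 165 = -1469.55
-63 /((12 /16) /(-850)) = 71400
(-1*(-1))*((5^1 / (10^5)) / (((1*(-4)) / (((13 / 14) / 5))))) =-13 / 5600000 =-0.00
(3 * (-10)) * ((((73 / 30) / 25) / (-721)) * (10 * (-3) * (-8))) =3504 / 3605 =0.97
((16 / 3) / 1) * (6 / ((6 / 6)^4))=32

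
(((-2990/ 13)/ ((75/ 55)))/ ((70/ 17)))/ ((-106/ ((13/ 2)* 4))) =10.05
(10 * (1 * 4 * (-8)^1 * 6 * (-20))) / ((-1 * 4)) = -9600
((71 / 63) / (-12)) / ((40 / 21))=-71 / 1440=-0.05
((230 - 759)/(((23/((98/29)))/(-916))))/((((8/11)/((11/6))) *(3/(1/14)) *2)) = 4461149/2088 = 2136.57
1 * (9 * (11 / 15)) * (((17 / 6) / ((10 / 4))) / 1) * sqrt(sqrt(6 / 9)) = 187 * 2^(1 / 4) * 3^(3 / 4) / 75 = 6.76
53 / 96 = 0.55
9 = 9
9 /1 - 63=-54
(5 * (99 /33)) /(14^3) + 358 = 982367 /2744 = 358.01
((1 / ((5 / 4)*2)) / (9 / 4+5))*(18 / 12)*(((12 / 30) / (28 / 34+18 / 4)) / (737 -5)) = 68 / 8004725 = 0.00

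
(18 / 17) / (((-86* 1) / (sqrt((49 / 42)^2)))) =-0.01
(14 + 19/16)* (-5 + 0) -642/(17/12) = -143919/272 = -529.11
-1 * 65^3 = -274625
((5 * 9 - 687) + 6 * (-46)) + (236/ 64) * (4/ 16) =-917.08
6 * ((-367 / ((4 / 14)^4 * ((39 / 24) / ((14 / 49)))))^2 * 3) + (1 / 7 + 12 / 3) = 1996599301187 / 1183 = 1687742435.49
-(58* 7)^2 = -164836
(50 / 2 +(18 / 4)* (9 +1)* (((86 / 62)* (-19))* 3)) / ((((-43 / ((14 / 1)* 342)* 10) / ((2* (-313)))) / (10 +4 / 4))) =-361089279936 / 1333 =-270884681.12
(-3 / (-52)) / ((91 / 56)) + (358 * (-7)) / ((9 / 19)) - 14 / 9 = -894342 / 169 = -5291.96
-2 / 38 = -1 / 19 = -0.05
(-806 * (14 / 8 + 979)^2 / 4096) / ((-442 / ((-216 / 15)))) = -4293790191 / 696320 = -6166.40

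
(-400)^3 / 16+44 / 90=-179999978 / 45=-3999999.51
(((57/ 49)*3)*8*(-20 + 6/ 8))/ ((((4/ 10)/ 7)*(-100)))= 1881/ 20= 94.05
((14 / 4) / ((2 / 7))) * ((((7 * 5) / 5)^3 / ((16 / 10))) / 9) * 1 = 84035 / 288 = 291.79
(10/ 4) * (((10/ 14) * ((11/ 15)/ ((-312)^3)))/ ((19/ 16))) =-55/ 1514769984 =-0.00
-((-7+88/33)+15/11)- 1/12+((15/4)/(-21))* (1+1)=779/308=2.53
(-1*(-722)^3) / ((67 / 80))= 30109363840 / 67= 449393490.15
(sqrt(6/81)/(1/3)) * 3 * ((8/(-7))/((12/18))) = -12 * sqrt(6)/7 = -4.20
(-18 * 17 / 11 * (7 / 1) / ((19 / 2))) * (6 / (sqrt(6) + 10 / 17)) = 2184840 / 170753-3714228 * sqrt(6) / 170753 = -40.49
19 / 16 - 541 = -8637 / 16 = -539.81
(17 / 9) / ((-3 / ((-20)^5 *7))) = 380800000 / 27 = 14103703.70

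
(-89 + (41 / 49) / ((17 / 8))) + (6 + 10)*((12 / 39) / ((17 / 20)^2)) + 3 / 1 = -14505110 / 184093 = -78.79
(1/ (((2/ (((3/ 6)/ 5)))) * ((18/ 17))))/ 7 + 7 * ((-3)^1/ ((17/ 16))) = -846431/ 42840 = -19.76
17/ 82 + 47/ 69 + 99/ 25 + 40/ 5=1817417/ 141450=12.85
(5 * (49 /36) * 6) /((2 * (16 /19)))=24.24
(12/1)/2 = 6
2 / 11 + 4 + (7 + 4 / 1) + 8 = 255 / 11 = 23.18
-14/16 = -7/8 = -0.88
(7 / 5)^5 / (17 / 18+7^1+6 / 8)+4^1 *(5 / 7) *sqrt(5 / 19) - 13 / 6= -9085313 / 5868750+20 *sqrt(95) / 133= -0.08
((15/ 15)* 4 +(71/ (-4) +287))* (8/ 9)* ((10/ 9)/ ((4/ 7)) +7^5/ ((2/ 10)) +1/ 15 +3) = 8267015893/ 405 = 20412384.92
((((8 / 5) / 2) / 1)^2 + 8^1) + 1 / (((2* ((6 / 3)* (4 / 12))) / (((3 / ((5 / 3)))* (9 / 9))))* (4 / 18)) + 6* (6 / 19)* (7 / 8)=62217 / 3800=16.37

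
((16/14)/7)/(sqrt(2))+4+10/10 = 4 * sqrt(2)/49+5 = 5.12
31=31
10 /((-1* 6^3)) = -5 /108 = -0.05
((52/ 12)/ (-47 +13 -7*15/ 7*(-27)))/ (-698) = -13/ 776874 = -0.00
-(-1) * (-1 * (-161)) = 161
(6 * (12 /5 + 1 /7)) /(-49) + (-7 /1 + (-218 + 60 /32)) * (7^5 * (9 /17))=-27238688997 /13720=-1985327.19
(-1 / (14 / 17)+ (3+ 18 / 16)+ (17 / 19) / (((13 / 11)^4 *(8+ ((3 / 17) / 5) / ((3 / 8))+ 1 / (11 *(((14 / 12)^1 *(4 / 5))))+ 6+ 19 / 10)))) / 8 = 9407051153463 / 25604231843008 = 0.37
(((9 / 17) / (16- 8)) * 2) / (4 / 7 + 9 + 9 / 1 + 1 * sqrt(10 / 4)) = 273 / 38029- 147 * sqrt(10) / 760580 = 0.01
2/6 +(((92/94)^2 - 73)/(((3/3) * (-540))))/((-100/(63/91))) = 0.33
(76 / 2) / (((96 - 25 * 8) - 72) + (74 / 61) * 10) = -1159 / 4998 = -0.23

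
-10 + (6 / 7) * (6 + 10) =26 / 7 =3.71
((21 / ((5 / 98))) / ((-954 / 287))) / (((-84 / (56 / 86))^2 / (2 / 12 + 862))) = -509235293 / 79377570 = -6.42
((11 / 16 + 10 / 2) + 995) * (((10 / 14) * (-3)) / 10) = -48033 / 224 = -214.43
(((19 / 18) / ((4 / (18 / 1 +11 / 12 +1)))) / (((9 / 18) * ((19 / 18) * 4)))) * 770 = 92015 / 48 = 1916.98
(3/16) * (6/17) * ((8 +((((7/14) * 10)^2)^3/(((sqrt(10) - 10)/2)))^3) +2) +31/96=-158691406206611/44064 - 4730224609375 * sqrt(10)/5508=-6317122255.92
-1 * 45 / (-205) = 9 / 41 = 0.22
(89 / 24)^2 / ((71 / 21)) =55447 / 13632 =4.07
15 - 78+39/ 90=-62.57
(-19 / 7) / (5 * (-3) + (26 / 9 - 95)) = 171 / 6748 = 0.03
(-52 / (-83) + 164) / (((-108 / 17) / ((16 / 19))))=-929152 / 42579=-21.82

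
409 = 409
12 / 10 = 6 / 5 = 1.20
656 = 656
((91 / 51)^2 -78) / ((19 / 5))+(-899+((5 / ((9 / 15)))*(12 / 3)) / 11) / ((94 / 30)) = -7808891110 / 25549623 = -305.64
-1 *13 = -13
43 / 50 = 0.86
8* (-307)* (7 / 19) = -17192 / 19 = -904.84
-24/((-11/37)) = 888/11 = 80.73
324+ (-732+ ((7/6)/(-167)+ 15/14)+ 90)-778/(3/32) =-10071639/1169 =-8615.60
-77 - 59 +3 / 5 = -677 / 5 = -135.40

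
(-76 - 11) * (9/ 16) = -783/ 16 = -48.94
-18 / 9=-2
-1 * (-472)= 472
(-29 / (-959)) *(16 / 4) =116 / 959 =0.12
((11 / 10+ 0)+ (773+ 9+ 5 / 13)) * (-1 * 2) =-101853 / 65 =-1566.97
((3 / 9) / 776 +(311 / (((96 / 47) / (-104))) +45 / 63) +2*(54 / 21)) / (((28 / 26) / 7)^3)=-566722879411 / 130368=-4347101.12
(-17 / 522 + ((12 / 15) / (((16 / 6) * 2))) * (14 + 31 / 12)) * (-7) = -358813 / 20880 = -17.18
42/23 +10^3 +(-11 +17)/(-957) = 7350352/7337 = 1001.82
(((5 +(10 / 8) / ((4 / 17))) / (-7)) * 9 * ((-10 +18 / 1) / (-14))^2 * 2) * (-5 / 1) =14850 / 343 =43.29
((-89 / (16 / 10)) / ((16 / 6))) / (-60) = 89 / 256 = 0.35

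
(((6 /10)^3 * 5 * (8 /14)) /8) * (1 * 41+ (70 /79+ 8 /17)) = 307179 /94010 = 3.27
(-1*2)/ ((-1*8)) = 1/ 4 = 0.25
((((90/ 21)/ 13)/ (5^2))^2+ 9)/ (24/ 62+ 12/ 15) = 57761091/ 7618520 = 7.58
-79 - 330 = -409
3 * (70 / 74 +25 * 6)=16755 / 37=452.84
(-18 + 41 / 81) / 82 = -1417 / 6642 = -0.21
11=11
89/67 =1.33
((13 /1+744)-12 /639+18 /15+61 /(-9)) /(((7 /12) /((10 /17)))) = 757.72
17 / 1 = 17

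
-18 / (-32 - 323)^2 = -18 / 126025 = -0.00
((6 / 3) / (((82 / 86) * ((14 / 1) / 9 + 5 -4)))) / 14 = 387 / 6601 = 0.06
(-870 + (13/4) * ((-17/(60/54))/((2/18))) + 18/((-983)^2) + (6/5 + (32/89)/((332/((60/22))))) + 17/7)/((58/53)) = -1530953043549877639/1275128183233520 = -1200.63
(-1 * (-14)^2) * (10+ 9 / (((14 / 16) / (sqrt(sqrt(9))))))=-2016 * sqrt(3) - 1960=-5451.81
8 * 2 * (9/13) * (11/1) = 1584/13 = 121.85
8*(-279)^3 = -173741112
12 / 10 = 6 / 5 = 1.20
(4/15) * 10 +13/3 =7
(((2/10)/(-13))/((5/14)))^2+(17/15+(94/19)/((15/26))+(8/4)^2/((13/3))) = 64021547/6020625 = 10.63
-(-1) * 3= 3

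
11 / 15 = 0.73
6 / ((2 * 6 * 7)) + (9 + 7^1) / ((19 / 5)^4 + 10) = 276571 / 1911994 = 0.14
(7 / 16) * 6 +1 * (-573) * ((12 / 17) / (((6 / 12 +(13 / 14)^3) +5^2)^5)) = 698902085738478389529692301 / 266251673610772889015051464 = 2.62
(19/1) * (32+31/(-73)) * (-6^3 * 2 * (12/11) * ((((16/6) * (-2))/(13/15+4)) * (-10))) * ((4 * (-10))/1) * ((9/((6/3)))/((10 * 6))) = 9295277.50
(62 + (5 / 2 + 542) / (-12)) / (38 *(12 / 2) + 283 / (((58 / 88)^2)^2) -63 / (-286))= 13451777339 / 1398113328796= 0.01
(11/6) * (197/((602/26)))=28171/1806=15.60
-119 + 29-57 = -147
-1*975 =-975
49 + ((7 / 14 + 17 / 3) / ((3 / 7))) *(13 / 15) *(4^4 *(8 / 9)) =3507343 / 1215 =2886.70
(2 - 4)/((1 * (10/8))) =-8/5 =-1.60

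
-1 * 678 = -678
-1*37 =-37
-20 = -20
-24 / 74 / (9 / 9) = -12 / 37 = -0.32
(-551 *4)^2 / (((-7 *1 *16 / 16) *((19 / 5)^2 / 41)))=-13792400 / 7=-1970342.86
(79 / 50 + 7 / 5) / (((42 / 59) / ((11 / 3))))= 96701 / 6300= 15.35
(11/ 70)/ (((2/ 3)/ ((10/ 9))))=11/ 42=0.26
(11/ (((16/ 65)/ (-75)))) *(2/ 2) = -53625/ 16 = -3351.56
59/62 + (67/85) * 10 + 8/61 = 576403/64294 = 8.97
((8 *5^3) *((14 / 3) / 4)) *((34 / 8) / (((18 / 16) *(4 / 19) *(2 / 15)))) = 1413125 / 9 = 157013.89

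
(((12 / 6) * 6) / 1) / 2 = 6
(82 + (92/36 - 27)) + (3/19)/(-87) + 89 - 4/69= 146.50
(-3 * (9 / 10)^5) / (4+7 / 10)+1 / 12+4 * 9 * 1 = 50346059 / 1410000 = 35.71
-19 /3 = -6.33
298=298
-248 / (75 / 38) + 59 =-4999 / 75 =-66.65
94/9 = 10.44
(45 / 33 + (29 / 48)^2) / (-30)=-43811 / 760320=-0.06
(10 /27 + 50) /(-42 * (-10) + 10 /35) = 4760 /39717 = 0.12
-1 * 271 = -271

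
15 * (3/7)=45/7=6.43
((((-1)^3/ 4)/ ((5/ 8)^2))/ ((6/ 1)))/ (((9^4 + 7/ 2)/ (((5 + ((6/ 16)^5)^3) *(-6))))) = 175921874793067/ 360887204026777600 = 0.00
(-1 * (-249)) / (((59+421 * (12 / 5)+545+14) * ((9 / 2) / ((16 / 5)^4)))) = 5439488 / 1526625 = 3.56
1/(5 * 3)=0.07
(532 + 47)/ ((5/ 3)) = 1737/ 5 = 347.40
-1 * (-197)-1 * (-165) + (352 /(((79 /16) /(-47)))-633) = -286113 /79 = -3621.68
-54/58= -27/29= -0.93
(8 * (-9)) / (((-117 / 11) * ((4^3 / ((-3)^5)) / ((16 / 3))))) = -1782 / 13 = -137.08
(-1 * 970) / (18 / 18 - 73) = 485 / 36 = 13.47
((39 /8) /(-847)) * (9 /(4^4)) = -351 /1734656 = -0.00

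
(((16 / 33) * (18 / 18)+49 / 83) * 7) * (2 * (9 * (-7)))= -865830 / 913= -948.34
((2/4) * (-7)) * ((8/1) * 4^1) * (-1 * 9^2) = 9072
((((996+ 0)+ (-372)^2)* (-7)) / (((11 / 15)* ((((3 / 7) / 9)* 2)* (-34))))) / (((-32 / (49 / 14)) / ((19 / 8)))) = -10218818925 / 95744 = -106730.65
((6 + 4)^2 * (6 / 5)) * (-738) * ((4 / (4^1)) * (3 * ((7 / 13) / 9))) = -206640 / 13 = -15895.38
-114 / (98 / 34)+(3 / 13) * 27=-21225 / 637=-33.32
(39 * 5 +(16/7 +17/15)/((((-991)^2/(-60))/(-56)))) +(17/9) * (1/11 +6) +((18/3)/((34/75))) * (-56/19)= 5260404972748/31404004137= 167.51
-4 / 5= -0.80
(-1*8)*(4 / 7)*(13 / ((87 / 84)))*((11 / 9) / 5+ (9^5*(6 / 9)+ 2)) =-2947894144 / 1305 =-2258922.72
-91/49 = -13/7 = -1.86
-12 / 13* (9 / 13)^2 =-0.44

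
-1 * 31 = -31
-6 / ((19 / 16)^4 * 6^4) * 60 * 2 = -327680 / 1172889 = -0.28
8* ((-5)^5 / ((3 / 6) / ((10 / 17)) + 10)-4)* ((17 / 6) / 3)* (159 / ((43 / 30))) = -2283782720 / 9331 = -244752.19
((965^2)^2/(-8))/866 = -867180000625/6928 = -125170323.42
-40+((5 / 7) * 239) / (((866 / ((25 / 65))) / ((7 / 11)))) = -4947545 / 123838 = -39.95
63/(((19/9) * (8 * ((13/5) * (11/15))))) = 42525/21736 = 1.96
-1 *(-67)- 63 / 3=46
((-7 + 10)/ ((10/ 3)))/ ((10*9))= 1/ 100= 0.01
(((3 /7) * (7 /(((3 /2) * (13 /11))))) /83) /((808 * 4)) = 11 /1743664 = 0.00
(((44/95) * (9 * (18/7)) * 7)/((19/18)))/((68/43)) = 44.95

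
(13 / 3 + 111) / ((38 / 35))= 6055 / 57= 106.23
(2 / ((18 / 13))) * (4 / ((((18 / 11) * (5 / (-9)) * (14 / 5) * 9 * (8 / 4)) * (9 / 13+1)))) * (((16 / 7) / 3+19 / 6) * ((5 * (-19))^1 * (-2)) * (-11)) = 9713275 / 15876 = 611.82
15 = 15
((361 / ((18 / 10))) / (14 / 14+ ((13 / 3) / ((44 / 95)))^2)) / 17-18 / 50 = -148663297 / 655625825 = -0.23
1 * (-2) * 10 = -20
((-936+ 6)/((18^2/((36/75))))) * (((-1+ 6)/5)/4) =-0.34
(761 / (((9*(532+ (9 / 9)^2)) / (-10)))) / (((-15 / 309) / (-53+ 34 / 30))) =-121963948 / 71955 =-1695.00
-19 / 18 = -1.06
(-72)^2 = 5184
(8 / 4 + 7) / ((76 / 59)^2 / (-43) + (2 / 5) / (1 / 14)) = 6735735 / 4162244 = 1.62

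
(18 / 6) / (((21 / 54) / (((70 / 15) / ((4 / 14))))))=126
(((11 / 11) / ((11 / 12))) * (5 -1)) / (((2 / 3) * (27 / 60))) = 160 / 11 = 14.55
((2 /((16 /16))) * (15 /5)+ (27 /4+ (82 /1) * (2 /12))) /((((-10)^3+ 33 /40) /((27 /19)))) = -28530 /759373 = -0.04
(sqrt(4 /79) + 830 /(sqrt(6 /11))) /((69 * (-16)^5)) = -415 * sqrt(66) /217055232- sqrt(79) /2857893888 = -0.00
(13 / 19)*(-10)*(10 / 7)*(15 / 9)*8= -52000 / 399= -130.33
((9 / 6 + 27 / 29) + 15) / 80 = 1011 / 4640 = 0.22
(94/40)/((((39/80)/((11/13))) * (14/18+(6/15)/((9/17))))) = 10340/3887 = 2.66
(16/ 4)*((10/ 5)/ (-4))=-2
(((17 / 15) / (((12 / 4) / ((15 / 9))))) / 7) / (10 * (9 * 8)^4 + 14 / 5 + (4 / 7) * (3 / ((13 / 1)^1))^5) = 31559905 / 94292806101958098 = 0.00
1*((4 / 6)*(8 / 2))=2.67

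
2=2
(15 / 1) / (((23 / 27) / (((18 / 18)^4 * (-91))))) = -36855 / 23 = -1602.39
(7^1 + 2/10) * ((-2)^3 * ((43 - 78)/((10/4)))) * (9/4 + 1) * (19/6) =41496/5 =8299.20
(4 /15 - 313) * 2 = -9382 /15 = -625.47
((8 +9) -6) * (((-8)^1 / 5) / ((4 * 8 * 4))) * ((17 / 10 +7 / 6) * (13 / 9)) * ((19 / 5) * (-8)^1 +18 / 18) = 301301 / 18000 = 16.74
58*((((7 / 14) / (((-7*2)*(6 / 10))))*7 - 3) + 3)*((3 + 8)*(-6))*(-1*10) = -15950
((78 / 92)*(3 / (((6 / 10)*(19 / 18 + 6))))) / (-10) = -351 / 5842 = -0.06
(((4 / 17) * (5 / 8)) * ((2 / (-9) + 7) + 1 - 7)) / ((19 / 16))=280 / 2907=0.10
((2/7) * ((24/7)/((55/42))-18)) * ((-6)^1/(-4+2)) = -5076/385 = -13.18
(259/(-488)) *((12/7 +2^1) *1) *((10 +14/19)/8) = -24531/9272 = -2.65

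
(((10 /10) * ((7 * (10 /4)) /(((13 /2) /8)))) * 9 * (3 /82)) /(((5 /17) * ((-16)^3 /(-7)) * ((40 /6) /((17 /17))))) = 67473 /10915840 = 0.01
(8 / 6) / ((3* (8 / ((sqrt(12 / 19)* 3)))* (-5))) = -sqrt(57) / 285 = -0.03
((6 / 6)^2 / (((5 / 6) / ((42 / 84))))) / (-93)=-1 / 155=-0.01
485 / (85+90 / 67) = 6499 / 1157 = 5.62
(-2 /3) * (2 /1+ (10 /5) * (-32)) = 124 /3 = 41.33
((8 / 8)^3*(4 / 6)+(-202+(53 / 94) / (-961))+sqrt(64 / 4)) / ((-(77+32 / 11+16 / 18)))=1764770271 / 722581666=2.44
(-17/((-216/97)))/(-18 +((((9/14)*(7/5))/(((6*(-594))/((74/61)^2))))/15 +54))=1687380475/7956980924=0.21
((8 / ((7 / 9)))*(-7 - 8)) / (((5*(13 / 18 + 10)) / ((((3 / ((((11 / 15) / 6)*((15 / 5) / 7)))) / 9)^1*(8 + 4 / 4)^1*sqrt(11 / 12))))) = -157.81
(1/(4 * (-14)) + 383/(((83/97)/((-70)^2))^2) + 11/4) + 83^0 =4845319611759801/385784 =12559669690.19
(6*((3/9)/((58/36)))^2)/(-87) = -72/24389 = -0.00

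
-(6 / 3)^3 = -8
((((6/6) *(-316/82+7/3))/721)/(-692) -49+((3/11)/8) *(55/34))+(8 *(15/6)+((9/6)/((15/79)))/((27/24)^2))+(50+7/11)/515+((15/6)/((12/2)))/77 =-20006711758069/885286409040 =-22.60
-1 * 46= -46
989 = 989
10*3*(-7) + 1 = -209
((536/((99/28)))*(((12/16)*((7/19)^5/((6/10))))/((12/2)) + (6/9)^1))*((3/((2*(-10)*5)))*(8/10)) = -8275581916/3404636125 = -2.43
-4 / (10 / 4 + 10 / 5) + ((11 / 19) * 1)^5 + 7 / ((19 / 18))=5.81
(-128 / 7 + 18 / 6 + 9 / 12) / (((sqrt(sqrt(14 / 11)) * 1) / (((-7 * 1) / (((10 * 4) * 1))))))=407 * 11^(1 / 4) * 14^(3 / 4) / 2240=2.39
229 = 229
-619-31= -650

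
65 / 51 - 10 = -445 / 51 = -8.73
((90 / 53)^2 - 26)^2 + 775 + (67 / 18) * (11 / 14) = 2609365161509 / 1988401212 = 1312.29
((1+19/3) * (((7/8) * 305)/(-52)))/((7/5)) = -16775/624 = -26.88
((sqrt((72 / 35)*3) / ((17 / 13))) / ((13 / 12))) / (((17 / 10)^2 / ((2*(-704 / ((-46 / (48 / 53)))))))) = 48660480*sqrt(210) / 41922629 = 16.82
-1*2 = -2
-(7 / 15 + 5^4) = -9382 / 15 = -625.47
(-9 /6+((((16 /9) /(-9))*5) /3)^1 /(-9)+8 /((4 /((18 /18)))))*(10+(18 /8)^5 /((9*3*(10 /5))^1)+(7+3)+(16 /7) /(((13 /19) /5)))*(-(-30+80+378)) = -1767781661473 /203793408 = -8674.38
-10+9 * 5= 35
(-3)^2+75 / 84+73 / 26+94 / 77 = 7963 / 572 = 13.92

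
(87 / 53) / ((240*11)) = 29 / 46640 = 0.00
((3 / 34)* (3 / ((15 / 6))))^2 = 0.01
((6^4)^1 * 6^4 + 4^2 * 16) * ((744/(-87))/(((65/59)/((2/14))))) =-24579887104/13195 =-1862818.27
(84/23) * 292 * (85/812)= 74460/667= 111.63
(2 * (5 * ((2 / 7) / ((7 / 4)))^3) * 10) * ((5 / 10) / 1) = 25600 / 117649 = 0.22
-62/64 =-31/32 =-0.97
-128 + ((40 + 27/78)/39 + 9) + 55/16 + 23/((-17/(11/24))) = -5293127/45968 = -115.15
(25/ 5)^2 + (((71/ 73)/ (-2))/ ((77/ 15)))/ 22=6182035/ 247324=25.00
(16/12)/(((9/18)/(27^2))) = 1944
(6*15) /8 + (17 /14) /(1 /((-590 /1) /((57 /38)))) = -39175 /84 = -466.37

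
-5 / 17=-0.29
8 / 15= 0.53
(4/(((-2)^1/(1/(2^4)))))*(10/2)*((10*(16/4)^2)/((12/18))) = -150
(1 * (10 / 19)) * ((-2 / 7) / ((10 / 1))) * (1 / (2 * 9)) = -1 / 1197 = -0.00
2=2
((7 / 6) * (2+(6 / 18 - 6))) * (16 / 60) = -154 / 135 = -1.14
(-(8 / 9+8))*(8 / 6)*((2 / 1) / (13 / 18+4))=-256 / 51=-5.02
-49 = -49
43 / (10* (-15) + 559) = 43 / 409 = 0.11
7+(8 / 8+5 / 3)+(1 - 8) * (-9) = 218 / 3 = 72.67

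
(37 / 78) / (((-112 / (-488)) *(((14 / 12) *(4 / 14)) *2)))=2257 / 728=3.10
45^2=2025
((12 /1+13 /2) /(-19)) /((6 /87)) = -14.12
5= 5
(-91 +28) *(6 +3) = -567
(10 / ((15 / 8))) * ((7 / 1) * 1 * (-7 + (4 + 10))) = 784 / 3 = 261.33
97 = 97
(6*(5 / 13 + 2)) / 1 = 186 / 13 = 14.31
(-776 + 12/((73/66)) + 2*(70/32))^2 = 197396269849/341056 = 578779.64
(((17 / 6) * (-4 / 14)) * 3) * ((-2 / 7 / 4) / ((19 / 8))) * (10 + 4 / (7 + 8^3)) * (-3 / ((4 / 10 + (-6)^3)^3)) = 112625 / 514714022053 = 0.00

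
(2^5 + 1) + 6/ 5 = 171/ 5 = 34.20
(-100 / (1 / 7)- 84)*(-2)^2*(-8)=25088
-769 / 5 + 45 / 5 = -724 / 5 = -144.80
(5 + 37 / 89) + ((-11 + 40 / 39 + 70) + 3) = 237560 / 3471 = 68.44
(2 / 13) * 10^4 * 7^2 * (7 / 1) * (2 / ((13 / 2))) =162366.86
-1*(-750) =750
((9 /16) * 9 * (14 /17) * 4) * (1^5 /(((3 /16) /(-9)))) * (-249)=3388392 /17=199317.18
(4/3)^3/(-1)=-64/27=-2.37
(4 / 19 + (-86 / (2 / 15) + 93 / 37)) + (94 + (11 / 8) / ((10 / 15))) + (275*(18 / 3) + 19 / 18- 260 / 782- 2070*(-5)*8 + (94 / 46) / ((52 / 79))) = 43175691222113 / 514562256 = 83907.61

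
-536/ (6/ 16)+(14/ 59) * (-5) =-253202/ 177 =-1430.52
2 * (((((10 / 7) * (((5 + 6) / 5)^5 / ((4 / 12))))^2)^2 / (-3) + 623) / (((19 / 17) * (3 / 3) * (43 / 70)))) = -19762688330514493181851076 / 8551971435546875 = -2310892696.43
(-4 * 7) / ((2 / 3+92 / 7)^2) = -3087 / 21025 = -0.15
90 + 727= 817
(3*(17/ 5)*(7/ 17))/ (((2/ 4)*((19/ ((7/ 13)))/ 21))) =6174/ 1235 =5.00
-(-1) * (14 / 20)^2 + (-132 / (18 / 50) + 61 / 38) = -364.57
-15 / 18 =-5 / 6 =-0.83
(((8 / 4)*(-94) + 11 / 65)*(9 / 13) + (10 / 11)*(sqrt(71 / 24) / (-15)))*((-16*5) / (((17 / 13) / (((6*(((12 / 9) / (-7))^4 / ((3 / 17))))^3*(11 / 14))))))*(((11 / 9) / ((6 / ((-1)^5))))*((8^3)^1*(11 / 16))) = -80681849387172757504 / 2008140910608552993 - 19524792478597120*sqrt(426) / 12512262596868676341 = -40.21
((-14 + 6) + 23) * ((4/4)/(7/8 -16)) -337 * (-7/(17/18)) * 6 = 30825372/2057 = 14985.60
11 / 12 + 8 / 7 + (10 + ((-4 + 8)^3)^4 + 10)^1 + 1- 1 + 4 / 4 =1409288081 / 84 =16777239.06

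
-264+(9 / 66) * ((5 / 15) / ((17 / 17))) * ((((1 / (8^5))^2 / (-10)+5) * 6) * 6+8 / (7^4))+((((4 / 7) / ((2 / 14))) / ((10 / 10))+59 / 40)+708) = 64892543971601303 / 141792976568320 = 457.66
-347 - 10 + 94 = -263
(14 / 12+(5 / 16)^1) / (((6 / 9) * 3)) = 71 / 96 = 0.74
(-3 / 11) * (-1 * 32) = 96 / 11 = 8.73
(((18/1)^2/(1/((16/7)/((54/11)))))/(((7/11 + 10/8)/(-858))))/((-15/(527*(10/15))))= 4668764672/2905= 1607147.91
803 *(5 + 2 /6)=12848 /3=4282.67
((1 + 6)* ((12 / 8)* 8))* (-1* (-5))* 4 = 1680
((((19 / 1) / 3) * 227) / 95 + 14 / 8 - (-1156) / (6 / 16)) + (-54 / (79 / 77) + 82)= 4943689 / 1580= 3128.92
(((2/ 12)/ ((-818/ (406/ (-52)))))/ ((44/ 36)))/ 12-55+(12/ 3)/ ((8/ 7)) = -96386373/ 1871584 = -51.50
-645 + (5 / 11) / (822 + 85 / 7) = -41427670 / 64229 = -645.00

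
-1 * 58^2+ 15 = -3349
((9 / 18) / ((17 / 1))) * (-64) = -32 / 17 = -1.88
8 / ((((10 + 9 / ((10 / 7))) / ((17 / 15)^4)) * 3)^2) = 223224238112 / 24513638765625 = 0.01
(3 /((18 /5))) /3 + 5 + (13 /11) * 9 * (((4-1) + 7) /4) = 3155 /99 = 31.87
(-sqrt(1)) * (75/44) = -75/44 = -1.70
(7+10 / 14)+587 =4163 / 7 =594.71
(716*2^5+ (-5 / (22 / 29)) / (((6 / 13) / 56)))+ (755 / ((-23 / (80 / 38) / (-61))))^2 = 112131478945114 / 6301977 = 17793063.82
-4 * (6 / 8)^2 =-9 / 4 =-2.25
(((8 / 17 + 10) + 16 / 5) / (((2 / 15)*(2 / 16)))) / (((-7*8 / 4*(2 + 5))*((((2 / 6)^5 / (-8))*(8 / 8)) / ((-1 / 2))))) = -968112 / 119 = -8135.39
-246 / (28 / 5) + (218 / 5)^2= 649961 / 350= 1857.03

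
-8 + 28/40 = -73/10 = -7.30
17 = 17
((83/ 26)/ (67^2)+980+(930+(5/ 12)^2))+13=16161218485/ 8403408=1923.17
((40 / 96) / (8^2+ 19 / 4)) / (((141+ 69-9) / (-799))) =-799 / 33165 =-0.02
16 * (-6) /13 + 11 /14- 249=-46519 /182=-255.60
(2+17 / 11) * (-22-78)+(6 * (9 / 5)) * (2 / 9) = -19368 / 55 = -352.15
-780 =-780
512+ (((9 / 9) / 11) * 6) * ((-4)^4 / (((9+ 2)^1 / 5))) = 69632 / 121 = 575.47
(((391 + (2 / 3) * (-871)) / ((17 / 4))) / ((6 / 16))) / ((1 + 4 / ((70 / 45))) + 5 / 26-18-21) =3313856 / 981189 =3.38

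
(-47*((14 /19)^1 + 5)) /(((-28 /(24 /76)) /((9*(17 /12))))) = 783819 /20216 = 38.77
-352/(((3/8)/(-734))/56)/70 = 8267776/15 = 551185.07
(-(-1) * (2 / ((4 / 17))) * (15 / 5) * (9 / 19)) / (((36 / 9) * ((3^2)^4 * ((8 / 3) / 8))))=17 / 12312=0.00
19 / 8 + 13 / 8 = 4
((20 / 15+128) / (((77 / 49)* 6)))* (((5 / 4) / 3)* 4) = 22.86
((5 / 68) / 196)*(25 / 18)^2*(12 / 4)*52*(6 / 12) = 40625 / 719712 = 0.06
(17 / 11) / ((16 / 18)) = 153 / 88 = 1.74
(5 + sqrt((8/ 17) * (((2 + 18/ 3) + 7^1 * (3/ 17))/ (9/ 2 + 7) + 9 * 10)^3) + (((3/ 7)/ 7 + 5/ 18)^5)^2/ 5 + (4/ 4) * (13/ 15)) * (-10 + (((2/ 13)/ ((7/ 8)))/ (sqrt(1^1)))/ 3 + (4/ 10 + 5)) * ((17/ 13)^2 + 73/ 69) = -8118905481472 * sqrt(102074)/ 347635341495 - 167215225612344392495102653342712055121/ 2267379952328156795811145713542791680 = -7535.33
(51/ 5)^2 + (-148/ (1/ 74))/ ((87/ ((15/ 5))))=-198371/ 725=-273.62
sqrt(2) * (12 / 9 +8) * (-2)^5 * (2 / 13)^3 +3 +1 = 4 - 7168 * sqrt(2) / 6591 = 2.46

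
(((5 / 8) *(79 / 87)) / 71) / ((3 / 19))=0.05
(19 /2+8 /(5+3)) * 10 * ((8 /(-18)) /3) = -140 /9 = -15.56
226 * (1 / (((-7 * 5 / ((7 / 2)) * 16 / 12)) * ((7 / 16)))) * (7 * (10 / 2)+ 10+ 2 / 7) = -429852 / 245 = -1754.50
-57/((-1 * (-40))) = -57/40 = -1.42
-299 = -299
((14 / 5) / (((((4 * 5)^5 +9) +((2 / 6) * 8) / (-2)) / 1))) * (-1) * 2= -84 / 48000115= -0.00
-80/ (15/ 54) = -288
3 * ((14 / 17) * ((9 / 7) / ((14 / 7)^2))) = 27 / 34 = 0.79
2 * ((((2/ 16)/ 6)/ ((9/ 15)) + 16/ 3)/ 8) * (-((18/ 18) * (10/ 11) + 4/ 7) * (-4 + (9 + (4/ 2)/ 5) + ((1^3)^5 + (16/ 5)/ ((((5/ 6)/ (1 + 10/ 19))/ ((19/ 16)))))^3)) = -58490786569/ 57750000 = -1012.83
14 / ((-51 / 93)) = -434 / 17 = -25.53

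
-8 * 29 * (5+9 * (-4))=7192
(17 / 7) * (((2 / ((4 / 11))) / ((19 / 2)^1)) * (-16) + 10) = 34 / 19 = 1.79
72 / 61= 1.18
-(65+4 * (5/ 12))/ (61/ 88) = -17600/ 183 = -96.17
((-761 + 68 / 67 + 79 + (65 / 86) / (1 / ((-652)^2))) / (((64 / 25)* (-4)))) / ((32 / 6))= -34638826575 / 5900288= -5870.70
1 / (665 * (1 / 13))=13 / 665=0.02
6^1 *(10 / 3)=20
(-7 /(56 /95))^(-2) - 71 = -640711 /9025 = -70.99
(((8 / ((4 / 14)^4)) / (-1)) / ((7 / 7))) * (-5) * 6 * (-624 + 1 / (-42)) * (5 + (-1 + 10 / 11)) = -1213607745 / 11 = -110327976.82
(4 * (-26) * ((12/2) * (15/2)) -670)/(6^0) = -5350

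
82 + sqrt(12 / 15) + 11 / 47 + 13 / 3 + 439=2 * sqrt(5) / 5 + 74105 / 141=526.46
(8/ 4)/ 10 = 1/ 5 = 0.20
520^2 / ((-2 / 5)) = -676000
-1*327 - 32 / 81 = -26519 / 81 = -327.40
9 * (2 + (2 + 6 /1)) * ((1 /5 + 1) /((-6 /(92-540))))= 8064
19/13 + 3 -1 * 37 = -32.54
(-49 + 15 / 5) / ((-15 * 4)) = 23 / 30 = 0.77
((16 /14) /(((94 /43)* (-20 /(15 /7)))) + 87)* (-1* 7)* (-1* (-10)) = -2002320 /329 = -6086.08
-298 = -298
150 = 150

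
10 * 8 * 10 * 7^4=1920800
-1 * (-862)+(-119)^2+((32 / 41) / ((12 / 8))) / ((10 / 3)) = 3079747 / 205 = 15023.16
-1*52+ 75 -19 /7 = 142 /7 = 20.29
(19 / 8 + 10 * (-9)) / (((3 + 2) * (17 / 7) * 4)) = -4907 / 2720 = -1.80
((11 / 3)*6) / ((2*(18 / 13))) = 143 / 18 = 7.94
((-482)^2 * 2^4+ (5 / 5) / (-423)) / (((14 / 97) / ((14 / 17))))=152519776607 / 7191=21209814.57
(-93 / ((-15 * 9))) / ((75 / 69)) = 713 / 1125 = 0.63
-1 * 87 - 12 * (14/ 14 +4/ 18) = -305/ 3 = -101.67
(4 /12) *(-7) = -7 /3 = -2.33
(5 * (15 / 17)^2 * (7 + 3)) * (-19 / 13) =-56.89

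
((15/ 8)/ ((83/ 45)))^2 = 455625/ 440896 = 1.03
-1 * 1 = -1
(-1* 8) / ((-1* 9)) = 8 / 9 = 0.89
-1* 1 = -1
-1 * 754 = -754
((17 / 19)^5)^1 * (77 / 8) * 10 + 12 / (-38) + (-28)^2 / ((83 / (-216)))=-1632138105221 / 822064868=-1985.41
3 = 3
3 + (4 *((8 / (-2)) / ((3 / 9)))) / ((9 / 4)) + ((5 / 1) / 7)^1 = -370 / 21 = -17.62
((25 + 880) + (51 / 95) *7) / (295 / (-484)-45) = -19.92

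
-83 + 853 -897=-127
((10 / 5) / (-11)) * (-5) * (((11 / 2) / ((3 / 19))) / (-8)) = -95 / 24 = -3.96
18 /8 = 9 /4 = 2.25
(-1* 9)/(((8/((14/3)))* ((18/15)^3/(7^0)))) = -875/288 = -3.04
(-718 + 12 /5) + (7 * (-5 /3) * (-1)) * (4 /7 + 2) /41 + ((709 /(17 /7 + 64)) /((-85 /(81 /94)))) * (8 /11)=-199663583824 /279270475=-714.95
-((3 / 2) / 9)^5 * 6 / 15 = -1 / 19440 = -0.00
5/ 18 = 0.28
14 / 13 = 1.08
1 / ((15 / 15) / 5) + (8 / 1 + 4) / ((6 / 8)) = 21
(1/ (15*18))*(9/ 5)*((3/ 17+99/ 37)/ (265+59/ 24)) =7176/ 100938775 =0.00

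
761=761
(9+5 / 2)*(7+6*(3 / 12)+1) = 437 / 4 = 109.25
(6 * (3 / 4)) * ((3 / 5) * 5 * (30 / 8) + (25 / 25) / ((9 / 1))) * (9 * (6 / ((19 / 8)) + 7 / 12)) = 869943 / 608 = 1430.83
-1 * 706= -706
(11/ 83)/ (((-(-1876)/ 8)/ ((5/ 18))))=55/ 350343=0.00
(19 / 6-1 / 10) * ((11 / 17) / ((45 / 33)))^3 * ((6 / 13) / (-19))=-0.01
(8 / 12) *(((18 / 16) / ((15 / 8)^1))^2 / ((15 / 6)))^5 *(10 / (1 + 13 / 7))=4408992 / 30517578125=0.00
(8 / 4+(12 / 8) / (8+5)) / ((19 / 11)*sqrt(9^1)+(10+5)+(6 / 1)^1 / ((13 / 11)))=605 / 7224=0.08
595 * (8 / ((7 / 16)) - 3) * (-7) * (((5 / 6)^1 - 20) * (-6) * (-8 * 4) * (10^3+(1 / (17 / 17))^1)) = 234521487200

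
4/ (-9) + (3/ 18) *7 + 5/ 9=23/ 18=1.28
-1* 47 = -47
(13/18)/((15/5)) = 13/54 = 0.24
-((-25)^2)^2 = -390625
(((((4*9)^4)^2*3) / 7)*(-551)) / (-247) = 245436561948672 / 91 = 2697105076359.03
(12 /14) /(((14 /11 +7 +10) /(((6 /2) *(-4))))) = -264 /469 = -0.56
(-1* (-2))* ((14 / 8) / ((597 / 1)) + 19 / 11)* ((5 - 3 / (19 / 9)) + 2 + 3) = 7408187 / 249546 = 29.69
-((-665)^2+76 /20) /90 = -368524 /75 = -4913.65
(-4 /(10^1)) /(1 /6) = -12 /5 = -2.40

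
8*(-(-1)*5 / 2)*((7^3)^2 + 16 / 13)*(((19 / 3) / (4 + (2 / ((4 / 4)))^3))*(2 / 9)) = 290596070 / 1053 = 275969.68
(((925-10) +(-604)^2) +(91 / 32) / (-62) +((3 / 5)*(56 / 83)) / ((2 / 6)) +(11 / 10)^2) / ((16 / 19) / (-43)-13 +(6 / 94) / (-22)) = -635970493305116387 / 22644682765600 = -28084.76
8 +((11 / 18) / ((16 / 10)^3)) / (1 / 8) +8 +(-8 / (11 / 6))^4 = 6405289519 / 16866432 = 379.77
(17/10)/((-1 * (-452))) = 17/4520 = 0.00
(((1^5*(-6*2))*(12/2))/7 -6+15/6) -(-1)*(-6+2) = -17.79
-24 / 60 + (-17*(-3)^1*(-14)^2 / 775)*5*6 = 59914 / 155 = 386.54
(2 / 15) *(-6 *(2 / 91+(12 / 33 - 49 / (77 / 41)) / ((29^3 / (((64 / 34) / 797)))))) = -29076000984 / 1653885037805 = -0.02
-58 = -58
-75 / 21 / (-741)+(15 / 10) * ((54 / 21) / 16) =20407 / 82992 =0.25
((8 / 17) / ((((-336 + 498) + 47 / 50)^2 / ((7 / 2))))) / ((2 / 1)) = 35000 / 1128351353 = 0.00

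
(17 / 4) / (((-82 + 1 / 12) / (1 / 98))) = -51 / 96334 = -0.00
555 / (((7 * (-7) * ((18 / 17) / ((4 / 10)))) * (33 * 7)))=-629 / 33957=-0.02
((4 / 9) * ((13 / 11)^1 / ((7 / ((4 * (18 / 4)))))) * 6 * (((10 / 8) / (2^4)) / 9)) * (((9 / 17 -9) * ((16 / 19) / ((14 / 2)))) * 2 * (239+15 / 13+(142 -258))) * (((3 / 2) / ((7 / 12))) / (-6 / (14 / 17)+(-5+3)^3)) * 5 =278899200 / 18628379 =14.97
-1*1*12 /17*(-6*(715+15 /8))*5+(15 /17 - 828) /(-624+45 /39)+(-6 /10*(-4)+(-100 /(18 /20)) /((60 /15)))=15156.83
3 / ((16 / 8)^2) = 3 / 4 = 0.75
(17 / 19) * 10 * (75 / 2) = 6375 / 19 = 335.53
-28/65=-0.43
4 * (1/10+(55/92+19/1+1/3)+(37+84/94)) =3757001/16215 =231.70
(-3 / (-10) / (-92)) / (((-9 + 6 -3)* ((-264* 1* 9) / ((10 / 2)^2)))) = -5 / 874368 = -0.00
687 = 687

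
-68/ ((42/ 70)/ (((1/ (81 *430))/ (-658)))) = 17/ 3437721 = 0.00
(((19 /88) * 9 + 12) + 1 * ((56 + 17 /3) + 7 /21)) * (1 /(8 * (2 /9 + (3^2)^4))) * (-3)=-180441 /41571904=-0.00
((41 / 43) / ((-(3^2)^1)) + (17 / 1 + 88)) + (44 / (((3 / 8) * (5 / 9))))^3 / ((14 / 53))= 12076744293638 / 338625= 35664065.84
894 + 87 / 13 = 11709 / 13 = 900.69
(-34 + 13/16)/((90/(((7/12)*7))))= -2891/1920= -1.51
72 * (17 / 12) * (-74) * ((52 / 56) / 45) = -16354 / 105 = -155.75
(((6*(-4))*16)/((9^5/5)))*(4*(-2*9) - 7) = 50560/19683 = 2.57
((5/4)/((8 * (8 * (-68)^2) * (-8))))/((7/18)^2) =-405/116006912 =-0.00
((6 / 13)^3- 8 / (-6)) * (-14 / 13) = -132104 / 85683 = -1.54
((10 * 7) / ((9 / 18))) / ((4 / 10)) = 350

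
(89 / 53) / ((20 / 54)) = 2403 / 530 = 4.53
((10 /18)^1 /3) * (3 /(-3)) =-5 /27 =-0.19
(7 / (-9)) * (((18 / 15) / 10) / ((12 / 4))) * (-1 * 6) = 14 / 75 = 0.19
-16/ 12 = -4/ 3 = -1.33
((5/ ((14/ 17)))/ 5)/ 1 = 17/ 14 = 1.21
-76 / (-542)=38 / 271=0.14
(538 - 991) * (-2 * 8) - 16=7232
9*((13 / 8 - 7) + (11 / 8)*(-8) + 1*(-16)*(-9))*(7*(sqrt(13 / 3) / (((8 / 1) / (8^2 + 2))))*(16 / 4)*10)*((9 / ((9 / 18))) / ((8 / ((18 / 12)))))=95519655*sqrt(39) / 32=18641251.70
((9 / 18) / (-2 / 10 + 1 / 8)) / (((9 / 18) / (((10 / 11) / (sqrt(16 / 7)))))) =-100 * sqrt(7) / 33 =-8.02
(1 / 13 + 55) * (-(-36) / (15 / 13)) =8592 / 5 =1718.40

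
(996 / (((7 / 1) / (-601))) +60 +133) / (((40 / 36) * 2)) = -1075041 / 28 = -38394.32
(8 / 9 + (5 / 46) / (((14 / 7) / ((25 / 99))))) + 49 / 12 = 11353 / 2277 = 4.99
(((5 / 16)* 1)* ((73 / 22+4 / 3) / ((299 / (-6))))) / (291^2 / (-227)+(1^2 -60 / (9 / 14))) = 1045335 / 16677703328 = 0.00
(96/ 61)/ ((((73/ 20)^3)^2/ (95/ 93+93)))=17907712000000/ 286173021912499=0.06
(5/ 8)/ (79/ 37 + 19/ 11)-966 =-12146381/ 12576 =-965.84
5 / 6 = 0.83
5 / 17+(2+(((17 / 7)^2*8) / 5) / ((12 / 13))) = 156403 / 12495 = 12.52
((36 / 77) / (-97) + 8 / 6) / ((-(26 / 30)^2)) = -2232600 / 1262261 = -1.77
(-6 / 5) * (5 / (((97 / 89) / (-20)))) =10680 / 97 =110.10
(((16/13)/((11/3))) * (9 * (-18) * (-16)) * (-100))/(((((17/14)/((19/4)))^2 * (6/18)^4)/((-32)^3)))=146034167434444800/41327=3533626138709.43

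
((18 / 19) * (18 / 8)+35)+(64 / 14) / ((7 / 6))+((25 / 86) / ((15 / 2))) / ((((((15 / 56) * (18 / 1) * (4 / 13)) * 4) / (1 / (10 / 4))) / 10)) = 266392547 / 6485346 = 41.08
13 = 13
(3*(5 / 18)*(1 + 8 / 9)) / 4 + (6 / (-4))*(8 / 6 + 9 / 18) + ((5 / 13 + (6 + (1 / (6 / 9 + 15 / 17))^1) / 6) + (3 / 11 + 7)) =15637607 / 2440152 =6.41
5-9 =-4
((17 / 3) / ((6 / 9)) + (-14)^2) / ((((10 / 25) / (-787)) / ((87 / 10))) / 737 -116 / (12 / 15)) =-20638816077 / 14633879378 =-1.41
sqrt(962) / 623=0.05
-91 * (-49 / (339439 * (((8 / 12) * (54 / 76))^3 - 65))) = -30584281 / 151086335534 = -0.00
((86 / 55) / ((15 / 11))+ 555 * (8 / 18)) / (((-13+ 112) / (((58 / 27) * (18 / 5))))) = 2155976 / 111375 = 19.36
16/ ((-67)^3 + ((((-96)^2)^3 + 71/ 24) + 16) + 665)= 384/ 18786179750807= 0.00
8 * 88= 704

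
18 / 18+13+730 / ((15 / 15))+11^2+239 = 1104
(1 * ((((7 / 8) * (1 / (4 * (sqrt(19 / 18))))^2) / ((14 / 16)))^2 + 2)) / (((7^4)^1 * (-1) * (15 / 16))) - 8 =-416091569 / 52005660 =-8.00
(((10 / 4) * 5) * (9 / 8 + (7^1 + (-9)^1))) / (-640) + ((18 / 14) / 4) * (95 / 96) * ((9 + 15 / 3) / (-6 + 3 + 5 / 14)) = -126385 / 75776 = -1.67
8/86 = 4/43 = 0.09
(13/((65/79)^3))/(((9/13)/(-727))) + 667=-23841.67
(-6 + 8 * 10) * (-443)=-32782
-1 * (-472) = 472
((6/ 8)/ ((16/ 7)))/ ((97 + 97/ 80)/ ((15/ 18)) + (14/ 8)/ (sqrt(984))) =1522097325/ 546702445844- 91875 * sqrt(246)/ 1093404891688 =0.00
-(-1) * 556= 556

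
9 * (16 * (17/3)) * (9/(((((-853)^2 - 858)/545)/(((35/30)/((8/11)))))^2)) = 89814122475/8450672256016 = 0.01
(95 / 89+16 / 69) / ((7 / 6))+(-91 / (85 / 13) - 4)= -20466637 / 1217965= -16.80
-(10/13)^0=-1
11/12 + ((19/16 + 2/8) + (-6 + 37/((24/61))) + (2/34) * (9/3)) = 73907/816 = 90.57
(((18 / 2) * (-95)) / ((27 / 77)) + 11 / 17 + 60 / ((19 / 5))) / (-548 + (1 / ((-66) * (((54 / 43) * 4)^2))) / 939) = 2261909298680064 / 511799799521003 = 4.42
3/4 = 0.75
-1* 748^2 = -559504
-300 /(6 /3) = -150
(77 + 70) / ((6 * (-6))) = -49 / 12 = -4.08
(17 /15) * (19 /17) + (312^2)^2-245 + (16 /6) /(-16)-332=94758537601 /10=9475853760.10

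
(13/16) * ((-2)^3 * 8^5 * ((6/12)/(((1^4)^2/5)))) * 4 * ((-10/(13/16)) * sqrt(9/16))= 19660800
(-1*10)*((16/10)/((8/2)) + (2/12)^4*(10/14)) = -18169/4536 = -4.01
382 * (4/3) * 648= 330048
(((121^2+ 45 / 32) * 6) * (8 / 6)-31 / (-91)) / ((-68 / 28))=-42638811 / 884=-48233.95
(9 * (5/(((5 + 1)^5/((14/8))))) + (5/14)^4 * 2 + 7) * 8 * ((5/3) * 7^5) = 2045365945/1296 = 1578214.46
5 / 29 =0.17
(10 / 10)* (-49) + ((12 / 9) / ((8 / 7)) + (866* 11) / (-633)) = -79609 / 1266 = -62.88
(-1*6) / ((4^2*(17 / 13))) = -39 / 136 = -0.29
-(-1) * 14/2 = 7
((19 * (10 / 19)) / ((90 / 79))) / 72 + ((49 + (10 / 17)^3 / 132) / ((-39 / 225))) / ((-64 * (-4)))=-14311687123 / 14568263424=-0.98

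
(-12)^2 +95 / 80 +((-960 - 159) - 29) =-16045 / 16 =-1002.81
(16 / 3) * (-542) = -2890.67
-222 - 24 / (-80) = -2217 / 10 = -221.70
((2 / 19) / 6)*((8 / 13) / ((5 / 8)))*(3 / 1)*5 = 64 / 247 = 0.26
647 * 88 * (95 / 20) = 270446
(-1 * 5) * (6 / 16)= -15 / 8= -1.88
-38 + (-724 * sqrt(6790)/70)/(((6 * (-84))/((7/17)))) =-38 + 181 * sqrt(6790)/21420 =-37.30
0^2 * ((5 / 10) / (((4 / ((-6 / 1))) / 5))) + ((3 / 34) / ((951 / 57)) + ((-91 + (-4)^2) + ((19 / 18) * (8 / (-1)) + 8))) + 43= -3146663 / 97002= -32.44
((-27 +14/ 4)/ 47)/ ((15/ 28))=-14/ 15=-0.93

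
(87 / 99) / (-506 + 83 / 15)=-145 / 82577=-0.00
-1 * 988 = -988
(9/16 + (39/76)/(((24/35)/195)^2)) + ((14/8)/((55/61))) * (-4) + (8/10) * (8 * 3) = 11104925561/267520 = 41510.64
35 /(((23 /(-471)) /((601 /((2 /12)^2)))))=-356669460 /23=-15507367.83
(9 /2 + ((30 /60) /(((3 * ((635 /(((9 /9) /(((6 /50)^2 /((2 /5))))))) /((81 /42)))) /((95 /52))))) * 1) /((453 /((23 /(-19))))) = -9623821 /795768792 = -0.01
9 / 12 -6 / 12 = 1 / 4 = 0.25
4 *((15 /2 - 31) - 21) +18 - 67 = -227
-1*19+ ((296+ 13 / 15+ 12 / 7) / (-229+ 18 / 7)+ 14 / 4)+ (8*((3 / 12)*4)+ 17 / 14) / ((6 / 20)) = 4625161 / 332850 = 13.90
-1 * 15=-15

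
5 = 5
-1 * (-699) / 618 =233 / 206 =1.13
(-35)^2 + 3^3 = 1252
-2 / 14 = -1 / 7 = -0.14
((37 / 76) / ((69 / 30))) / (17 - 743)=-185 / 634524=-0.00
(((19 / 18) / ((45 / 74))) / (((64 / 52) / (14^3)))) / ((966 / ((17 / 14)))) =1087541 / 223560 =4.86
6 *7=42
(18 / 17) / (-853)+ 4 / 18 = 28840 / 130509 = 0.22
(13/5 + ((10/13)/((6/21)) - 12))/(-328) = 109/5330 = 0.02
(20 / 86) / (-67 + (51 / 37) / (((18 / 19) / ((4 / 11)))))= -12210 / 3489923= -0.00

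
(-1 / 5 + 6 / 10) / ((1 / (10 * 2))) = 8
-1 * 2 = -2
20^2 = 400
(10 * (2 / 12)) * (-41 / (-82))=5 / 6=0.83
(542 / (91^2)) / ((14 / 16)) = 4336 / 57967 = 0.07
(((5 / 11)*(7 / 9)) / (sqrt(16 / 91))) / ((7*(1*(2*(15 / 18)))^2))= sqrt(91) / 220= 0.04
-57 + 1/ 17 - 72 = -2192/ 17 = -128.94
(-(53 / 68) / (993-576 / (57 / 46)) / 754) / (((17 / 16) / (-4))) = 8056 / 1093343355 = 0.00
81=81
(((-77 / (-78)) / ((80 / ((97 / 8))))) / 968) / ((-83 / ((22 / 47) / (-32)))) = 0.00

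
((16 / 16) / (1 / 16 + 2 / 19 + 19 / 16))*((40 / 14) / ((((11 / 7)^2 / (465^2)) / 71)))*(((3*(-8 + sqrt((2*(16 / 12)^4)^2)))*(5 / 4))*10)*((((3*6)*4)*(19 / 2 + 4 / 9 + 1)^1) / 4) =-6078249465400000 / 37389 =-162567853256.31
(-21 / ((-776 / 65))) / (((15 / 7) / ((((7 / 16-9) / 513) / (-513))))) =0.00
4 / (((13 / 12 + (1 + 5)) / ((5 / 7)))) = 48 / 119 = 0.40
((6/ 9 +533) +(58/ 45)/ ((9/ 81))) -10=8029/ 15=535.27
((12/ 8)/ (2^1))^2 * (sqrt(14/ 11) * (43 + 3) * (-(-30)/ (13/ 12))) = 9315 * sqrt(154)/ 143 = 808.36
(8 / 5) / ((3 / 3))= 8 / 5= 1.60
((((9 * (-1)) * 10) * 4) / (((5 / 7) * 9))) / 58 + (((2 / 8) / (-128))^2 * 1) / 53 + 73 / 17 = 22799450605 / 6849560576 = 3.33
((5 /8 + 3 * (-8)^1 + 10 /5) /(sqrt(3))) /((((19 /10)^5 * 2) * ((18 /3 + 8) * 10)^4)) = -15 * sqrt(3) /40051292288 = -0.00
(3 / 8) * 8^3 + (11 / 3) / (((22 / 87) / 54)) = 975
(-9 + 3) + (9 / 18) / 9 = -107 / 18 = -5.94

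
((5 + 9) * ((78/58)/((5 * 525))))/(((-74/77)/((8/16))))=-1001/268250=-0.00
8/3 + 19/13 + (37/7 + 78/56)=11801/1092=10.81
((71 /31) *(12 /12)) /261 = 71 /8091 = 0.01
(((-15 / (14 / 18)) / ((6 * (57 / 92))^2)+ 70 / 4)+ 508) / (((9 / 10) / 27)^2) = 1191970650 / 2527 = 471693.97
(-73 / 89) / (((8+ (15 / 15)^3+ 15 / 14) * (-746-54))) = 511 / 5019600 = 0.00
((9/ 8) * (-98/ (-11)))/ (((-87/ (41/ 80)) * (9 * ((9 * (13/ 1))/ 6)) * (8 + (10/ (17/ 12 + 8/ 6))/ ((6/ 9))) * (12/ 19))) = -38171/ 964154880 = -0.00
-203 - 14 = -217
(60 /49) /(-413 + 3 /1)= -6 /2009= -0.00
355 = 355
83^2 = 6889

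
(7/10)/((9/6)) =7/15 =0.47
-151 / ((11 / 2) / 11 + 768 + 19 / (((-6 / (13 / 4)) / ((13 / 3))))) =-10872 / 52121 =-0.21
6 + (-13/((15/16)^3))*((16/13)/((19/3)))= 2.93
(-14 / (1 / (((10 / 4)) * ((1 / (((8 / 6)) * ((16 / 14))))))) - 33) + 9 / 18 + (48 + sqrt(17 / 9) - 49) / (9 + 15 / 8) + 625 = 8 * sqrt(17) / 261 + 1585319 / 2784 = 569.57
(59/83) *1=59/83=0.71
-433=-433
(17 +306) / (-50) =-323 / 50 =-6.46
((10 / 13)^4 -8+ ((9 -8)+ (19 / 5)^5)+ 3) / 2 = 394.35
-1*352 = -352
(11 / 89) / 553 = 11 / 49217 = 0.00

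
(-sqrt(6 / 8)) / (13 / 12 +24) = -6*sqrt(3) / 301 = -0.03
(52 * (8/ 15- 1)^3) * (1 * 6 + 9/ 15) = -196196/ 5625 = -34.88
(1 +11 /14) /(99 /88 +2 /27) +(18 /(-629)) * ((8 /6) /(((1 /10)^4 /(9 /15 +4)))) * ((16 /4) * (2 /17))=-431987700 /523957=-824.47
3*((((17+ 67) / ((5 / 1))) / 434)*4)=0.46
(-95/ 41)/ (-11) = 95/ 451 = 0.21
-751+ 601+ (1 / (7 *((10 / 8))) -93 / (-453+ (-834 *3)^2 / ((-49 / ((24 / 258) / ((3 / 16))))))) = -235195519191 / 1569180935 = -149.88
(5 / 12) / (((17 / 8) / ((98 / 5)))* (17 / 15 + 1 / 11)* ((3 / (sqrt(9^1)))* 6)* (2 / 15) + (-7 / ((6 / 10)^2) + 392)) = 40425 / 36155642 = 0.00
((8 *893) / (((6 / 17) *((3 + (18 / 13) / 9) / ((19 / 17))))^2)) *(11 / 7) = 1198582814 / 105903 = 11317.74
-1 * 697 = -697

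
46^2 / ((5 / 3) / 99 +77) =314226 / 11437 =27.47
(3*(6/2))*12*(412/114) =390.32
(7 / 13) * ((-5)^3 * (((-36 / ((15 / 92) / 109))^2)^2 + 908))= -1467845431045090680212 / 65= -22582237400693702772.49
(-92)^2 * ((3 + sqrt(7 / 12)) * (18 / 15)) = 8464 * sqrt(21) / 5 + 152352 / 5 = 38227.78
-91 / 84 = -13 / 12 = -1.08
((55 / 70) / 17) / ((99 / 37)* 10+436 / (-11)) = -4477 / 1247596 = -0.00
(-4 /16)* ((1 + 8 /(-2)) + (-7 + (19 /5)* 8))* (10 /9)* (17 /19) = -289 /57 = -5.07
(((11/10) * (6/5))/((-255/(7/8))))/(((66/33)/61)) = -4697/34000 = -0.14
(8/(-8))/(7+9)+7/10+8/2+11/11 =451/80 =5.64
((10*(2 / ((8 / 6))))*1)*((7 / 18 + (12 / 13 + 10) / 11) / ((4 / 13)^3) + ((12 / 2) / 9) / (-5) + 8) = 3504097 / 4224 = 829.57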